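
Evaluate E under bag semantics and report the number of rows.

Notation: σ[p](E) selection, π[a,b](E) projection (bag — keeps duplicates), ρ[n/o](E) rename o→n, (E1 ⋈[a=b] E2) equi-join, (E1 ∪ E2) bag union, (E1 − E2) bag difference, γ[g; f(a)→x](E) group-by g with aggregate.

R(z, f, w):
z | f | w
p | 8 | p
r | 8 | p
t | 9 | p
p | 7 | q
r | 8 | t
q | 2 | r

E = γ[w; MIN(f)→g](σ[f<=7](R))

Stepwise |·|:
  R → 6
  σ[f<=7](R) → 2
  γ[w; MIN(f)→g](σ[f<=7](R)) → 2

|E| = 2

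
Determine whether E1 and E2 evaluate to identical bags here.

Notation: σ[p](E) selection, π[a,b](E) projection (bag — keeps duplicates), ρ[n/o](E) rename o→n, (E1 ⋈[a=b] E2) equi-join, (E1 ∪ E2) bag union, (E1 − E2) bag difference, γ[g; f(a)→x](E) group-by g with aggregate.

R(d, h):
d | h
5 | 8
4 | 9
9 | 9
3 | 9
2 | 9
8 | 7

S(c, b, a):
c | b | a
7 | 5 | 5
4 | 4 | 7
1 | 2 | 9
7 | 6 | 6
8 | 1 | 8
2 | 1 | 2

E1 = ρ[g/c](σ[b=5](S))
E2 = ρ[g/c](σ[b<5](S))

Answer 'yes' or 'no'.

E1 stepwise |·|:
  S → 6
  σ[b=5](S) → 1
  ρ[g/c](σ[b=5](S)) → 1
E2 stepwise |·|:
  S → 6
  σ[b<5](S) → 4
  ρ[g/c](σ[b<5](S)) → 4

E1 result:
g | b | a
7 | 5 | 5
E2 result:
g | b | a
1 | 2 | 9
2 | 1 | 2
4 | 4 | 7
8 | 1 | 8
Witness: (2, 1, 2) appears 0× in E1 but 1× in E2.

no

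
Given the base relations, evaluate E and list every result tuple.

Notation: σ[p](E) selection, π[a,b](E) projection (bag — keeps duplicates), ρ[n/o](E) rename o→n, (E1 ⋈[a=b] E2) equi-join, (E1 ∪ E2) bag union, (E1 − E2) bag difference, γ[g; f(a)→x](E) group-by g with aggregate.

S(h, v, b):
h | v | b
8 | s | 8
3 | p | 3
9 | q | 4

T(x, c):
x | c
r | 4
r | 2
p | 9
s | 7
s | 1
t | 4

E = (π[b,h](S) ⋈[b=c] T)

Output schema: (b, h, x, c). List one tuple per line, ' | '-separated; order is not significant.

Stepwise |·|:
  S → 3
  π[b,h](S) → 3
  T → 6
  (π[b,h](S) ⋈[b=c] T) → 2

== RESULT ==
b | h | x | c
4 | 9 | r | 4
4 | 9 | t | 4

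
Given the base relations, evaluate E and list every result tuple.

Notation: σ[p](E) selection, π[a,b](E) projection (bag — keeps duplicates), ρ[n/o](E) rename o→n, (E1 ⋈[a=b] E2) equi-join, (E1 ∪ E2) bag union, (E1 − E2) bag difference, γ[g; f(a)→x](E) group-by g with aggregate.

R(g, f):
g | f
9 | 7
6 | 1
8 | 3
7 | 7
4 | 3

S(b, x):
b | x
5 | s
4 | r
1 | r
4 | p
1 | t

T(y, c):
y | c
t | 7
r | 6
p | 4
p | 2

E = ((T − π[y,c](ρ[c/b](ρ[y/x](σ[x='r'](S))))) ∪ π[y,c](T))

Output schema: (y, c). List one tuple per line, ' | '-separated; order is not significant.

Row counts bottom-up:
  T → 4
  S → 5
  σ[x='r'](S) → 2
  ρ[y/x](σ[x='r'](S)) → 2
  ρ[c/b](ρ[y/x](σ[x='r'](S))) → 2
  π[y,c](ρ[c/b](ρ[y/x](σ[x='r'](S)))) → 2
  (T − π[y,c](ρ[c/b](ρ[y/x](σ[x='r'](S))))) → 4
  T → 4
  π[y,c](T) → 4
  ((T − π[y,c](ρ[c/b](ρ[y/x](σ[x='r'](S))))) ∪ π[y,c](T)) → 8

== RESULT ==
y | c
p | 2
p | 2
p | 4
p | 4
r | 6
r | 6
t | 7
t | 7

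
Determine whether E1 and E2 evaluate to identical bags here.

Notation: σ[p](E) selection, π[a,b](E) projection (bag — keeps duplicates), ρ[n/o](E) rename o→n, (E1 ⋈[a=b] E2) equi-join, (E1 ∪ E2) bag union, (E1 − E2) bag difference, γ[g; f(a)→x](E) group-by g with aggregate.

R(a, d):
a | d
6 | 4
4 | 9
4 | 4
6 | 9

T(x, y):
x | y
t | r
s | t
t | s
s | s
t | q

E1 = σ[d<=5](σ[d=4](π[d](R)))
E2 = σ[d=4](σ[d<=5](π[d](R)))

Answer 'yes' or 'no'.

E1 row counts bottom-up:
  R → 4
  π[d](R) → 4
  σ[d=4](π[d](R)) → 2
  σ[d<=5](σ[d=4](π[d](R))) → 2
E2 row counts bottom-up:
  R → 4
  π[d](R) → 4
  σ[d<=5](π[d](R)) → 2
  σ[d=4](σ[d<=5](π[d](R))) → 2

E1 and E2 produce the same multiset:
d
4
4

yes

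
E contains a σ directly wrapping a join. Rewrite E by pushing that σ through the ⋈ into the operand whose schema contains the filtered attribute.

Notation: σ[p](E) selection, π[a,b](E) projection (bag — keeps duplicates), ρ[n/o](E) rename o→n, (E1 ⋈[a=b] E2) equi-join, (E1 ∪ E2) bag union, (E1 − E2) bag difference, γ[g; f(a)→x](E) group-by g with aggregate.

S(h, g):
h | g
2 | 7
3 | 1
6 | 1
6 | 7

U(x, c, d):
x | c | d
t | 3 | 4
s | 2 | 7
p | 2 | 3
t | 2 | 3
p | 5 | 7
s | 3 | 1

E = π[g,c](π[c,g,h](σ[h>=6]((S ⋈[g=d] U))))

σ filters on h, owned by the left side.
E' = π[g,c](π[c,g,h]((σ[h>=6](S) ⋈[g=d] U)))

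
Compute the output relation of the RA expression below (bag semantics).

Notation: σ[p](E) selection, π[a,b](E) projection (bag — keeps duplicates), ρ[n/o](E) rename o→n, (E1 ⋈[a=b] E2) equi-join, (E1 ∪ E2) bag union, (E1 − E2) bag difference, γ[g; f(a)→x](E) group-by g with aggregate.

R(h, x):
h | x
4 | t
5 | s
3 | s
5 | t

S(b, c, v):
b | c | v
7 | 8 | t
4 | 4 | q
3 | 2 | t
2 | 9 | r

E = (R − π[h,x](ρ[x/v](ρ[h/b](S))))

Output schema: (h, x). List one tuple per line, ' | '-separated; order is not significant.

Row counts bottom-up:
  R → 4
  S → 4
  ρ[h/b](S) → 4
  ρ[x/v](ρ[h/b](S)) → 4
  π[h,x](ρ[x/v](ρ[h/b](S))) → 4
  (R − π[h,x](ρ[x/v](ρ[h/b](S)))) → 4

== RESULT ==
h | x
3 | s
4 | t
5 | s
5 | t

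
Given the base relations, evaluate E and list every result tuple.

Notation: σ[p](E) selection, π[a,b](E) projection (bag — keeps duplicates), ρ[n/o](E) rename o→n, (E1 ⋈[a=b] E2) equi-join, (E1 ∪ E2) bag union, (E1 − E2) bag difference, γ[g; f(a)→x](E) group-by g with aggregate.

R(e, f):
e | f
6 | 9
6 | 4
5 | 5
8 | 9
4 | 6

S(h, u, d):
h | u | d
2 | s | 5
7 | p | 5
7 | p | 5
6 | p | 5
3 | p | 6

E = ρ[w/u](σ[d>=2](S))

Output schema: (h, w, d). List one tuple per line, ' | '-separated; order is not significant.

Stepwise |·|:
  S → 5
  σ[d>=2](S) → 5
  ρ[w/u](σ[d>=2](S)) → 5

== RESULT ==
h | w | d
2 | s | 5
3 | p | 6
6 | p | 5
7 | p | 5
7 | p | 5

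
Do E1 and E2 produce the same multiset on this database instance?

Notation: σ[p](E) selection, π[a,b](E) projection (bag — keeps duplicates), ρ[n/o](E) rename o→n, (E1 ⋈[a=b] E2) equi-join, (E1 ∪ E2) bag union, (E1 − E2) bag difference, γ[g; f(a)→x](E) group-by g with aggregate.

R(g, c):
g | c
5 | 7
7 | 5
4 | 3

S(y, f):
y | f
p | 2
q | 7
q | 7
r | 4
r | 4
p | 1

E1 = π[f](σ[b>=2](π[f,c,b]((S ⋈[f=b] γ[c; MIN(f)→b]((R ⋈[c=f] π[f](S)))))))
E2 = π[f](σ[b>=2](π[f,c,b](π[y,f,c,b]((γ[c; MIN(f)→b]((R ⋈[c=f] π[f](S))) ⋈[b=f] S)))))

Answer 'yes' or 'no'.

E1 row counts bottom-up:
  S → 6
  R → 3
  S → 6
  π[f](S) → 6
  (R ⋈[c=f] π[f](S)) → 2
  γ[c; MIN(f)→b]((R ⋈[c=f] π[f](S))) → 1
  (S ⋈[f=b] γ[c; MIN(f)→b]((R ⋈[c=f] π[f](S)))) → 2
  π[f,c,b]((S ⋈[f=b] γ[c; MIN(f)→b]((R ⋈[c=f] π[f](S))))) → 2
  σ[b>=2](π[f,c,b]((S ⋈[f=b] γ[c; MIN(f)→b]((R ⋈[c=f] π[f](S)))))) → 2
  π[f](σ[b>=2](π[f,c,b]((S ⋈[f=b] γ[c; MIN(f)→b]((R ⋈[c=f] π[f](S))))))) → 2
E2 row counts bottom-up:
  R → 3
  S → 6
  π[f](S) → 6
  (R ⋈[c=f] π[f](S)) → 2
  γ[c; MIN(f)→b]((R ⋈[c=f] π[f](S))) → 1
  S → 6
  (γ[c; MIN(f)→b]((R ⋈[c=f] π[f](S))) ⋈[b=f] S) → 2
  π[y,f,c,b]((γ[c; MIN(f)→b]((R ⋈[c=f] π[f](S))) ⋈[b=f] S)) → 2
  π[f,c,b](π[y,f,c,b]((γ[c; MIN(f)→b]((R ⋈[c=f] π[f](S))) ⋈[b=f] S))) → 2
  σ[b>=2](π[f,c,b](π[y,f,c,b]((γ[c; MIN(f)→b]((R ⋈[c=f] π[f](S))) ⋈[b=f] S)))) → 2
  π[f](σ[b>=2](π[f,c,b](π[y,f,c,b]((γ[c; MIN(f)→b]((R ⋈[c=f] π[f](S))) ⋈[b=f] S))))) → 2

E1 and E2 produce the same multiset:
f
7
7

yes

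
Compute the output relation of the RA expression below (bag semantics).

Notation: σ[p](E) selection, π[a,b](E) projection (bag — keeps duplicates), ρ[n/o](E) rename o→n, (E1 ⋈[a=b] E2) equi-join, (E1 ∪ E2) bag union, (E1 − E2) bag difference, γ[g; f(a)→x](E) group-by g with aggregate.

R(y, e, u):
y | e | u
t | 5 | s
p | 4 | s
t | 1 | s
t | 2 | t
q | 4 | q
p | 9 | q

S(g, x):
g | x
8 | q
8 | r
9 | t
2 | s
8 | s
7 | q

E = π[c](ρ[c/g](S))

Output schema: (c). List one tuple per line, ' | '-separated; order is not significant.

Per-node cardinality:
  S → 6
  ρ[c/g](S) → 6
  π[c](ρ[c/g](S)) → 6

== RESULT ==
c
2
7
8
8
8
9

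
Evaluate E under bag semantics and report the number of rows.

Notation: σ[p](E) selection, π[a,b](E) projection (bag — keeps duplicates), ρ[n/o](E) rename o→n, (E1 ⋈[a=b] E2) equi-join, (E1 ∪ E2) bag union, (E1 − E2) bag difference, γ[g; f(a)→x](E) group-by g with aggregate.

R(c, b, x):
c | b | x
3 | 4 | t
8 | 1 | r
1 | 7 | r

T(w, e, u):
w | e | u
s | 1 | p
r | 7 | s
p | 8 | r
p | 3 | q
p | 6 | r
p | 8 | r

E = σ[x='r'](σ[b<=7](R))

Per-node cardinality:
  R → 3
  σ[b<=7](R) → 3
  σ[x='r'](σ[b<=7](R)) → 2

|E| = 2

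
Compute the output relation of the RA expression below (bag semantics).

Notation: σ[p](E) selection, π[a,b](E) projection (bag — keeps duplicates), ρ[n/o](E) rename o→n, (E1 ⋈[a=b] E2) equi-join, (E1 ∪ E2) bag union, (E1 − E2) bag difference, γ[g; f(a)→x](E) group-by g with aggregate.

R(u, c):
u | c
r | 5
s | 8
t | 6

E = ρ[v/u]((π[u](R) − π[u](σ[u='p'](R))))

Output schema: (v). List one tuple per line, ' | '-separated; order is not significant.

Stepwise |·|:
  R → 3
  π[u](R) → 3
  R → 3
  σ[u='p'](R) → 0
  π[u](σ[u='p'](R)) → 0
  (π[u](R) − π[u](σ[u='p'](R))) → 3
  ρ[v/u]((π[u](R) − π[u](σ[u='p'](R)))) → 3

== RESULT ==
v
r
s
t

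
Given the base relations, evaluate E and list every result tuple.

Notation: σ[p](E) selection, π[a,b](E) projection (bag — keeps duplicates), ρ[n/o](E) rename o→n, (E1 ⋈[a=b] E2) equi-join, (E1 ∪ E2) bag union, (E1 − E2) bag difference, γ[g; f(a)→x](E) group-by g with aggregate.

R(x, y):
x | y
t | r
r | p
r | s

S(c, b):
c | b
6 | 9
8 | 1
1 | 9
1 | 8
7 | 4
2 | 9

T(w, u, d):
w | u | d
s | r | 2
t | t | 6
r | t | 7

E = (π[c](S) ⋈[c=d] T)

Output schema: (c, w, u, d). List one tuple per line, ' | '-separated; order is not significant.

Subexpression sizes:
  S → 6
  π[c](S) → 6
  T → 3
  (π[c](S) ⋈[c=d] T) → 3

== RESULT ==
c | w | u | d
2 | s | r | 2
6 | t | t | 6
7 | r | t | 7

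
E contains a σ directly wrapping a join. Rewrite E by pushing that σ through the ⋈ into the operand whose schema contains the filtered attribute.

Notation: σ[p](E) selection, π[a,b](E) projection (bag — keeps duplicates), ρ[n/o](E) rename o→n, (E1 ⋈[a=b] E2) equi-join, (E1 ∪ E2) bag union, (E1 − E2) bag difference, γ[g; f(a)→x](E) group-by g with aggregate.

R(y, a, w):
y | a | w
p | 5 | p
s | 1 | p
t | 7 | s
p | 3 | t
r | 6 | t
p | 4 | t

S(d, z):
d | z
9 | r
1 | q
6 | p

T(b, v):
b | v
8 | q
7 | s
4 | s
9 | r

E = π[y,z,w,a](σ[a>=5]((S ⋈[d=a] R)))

σ filters on a, owned by the right side.
E' = π[y,z,w,a]((S ⋈[d=a] σ[a>=5](R)))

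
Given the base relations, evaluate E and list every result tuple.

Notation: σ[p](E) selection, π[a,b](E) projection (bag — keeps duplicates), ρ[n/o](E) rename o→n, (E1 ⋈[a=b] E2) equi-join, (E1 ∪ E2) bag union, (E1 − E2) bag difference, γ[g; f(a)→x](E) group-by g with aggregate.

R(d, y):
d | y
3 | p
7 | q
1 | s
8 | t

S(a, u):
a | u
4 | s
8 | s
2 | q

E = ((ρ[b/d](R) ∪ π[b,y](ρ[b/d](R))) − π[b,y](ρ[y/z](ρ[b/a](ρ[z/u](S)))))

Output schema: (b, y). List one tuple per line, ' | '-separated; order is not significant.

Stepwise |·|:
  R → 4
  ρ[b/d](R) → 4
  R → 4
  ρ[b/d](R) → 4
  π[b,y](ρ[b/d](R)) → 4
  (ρ[b/d](R) ∪ π[b,y](ρ[b/d](R))) → 8
  S → 3
  ρ[z/u](S) → 3
  ρ[b/a](ρ[z/u](S)) → 3
  ρ[y/z](ρ[b/a](ρ[z/u](S))) → 3
  π[b,y](ρ[y/z](ρ[b/a](ρ[z/u](S)))) → 3
  ((ρ[b/d](R) ∪ π[b,y](ρ[b/d](R))) − π[b,y](ρ[y/z](ρ[b/a](ρ[z/u](S))))) → 8

== RESULT ==
b | y
1 | s
1 | s
3 | p
3 | p
7 | q
7 | q
8 | t
8 | t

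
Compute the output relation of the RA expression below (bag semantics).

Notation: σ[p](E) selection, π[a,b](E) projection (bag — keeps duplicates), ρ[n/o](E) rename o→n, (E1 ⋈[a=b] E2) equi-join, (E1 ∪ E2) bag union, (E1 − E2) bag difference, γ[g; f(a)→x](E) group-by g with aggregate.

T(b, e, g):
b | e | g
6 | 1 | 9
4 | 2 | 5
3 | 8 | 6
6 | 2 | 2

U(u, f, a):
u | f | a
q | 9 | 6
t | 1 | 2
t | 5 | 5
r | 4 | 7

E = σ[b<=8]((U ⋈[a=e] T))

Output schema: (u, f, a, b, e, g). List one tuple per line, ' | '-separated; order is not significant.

Per-node cardinality:
  U → 4
  T → 4
  (U ⋈[a=e] T) → 2
  σ[b<=8]((U ⋈[a=e] T)) → 2

== RESULT ==
u | f | a | b | e | g
t | 1 | 2 | 4 | 2 | 5
t | 1 | 2 | 6 | 2 | 2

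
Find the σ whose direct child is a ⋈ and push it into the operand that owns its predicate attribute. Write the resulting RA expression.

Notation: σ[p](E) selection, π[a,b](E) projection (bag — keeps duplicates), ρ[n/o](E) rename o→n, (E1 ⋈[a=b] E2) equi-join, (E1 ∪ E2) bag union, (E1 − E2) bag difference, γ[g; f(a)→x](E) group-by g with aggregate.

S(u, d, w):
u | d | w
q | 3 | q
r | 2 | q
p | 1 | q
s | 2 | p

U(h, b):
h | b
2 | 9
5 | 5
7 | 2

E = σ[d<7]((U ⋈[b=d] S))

σ filters on d, owned by the right side.
E' = (U ⋈[b=d] σ[d<7](S))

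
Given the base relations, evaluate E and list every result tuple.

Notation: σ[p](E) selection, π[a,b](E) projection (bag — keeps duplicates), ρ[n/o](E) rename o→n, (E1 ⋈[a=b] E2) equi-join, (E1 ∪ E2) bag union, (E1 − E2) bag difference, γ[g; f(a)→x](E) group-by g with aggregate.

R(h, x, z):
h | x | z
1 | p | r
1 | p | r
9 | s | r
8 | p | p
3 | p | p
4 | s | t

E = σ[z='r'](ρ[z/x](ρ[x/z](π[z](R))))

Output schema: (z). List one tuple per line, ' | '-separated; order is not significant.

Per-node cardinality:
  R → 6
  π[z](R) → 6
  ρ[x/z](π[z](R)) → 6
  ρ[z/x](ρ[x/z](π[z](R))) → 6
  σ[z='r'](ρ[z/x](ρ[x/z](π[z](R)))) → 3

== RESULT ==
z
r
r
r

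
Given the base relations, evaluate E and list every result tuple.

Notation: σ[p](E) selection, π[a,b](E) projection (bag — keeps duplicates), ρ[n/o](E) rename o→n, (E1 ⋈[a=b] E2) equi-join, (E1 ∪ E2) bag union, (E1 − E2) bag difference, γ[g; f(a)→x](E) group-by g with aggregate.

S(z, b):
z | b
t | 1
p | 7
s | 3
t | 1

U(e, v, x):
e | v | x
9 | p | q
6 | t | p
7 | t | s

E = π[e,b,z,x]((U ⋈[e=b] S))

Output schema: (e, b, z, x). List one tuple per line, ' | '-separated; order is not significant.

Subexpression sizes:
  U → 3
  S → 4
  (U ⋈[e=b] S) → 1
  π[e,b,z,x]((U ⋈[e=b] S)) → 1

== RESULT ==
e | b | z | x
7 | 7 | p | s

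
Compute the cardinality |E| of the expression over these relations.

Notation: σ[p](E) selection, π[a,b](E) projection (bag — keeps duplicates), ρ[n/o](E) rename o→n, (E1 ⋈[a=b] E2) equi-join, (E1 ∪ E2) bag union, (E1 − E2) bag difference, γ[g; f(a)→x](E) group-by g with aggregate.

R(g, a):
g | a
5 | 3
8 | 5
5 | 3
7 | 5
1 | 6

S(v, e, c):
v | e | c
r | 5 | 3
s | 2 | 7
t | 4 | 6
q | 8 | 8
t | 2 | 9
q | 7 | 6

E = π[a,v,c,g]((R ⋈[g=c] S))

Per-node cardinality:
  R → 5
  S → 6
  (R ⋈[g=c] S) → 2
  π[a,v,c,g]((R ⋈[g=c] S)) → 2

|E| = 2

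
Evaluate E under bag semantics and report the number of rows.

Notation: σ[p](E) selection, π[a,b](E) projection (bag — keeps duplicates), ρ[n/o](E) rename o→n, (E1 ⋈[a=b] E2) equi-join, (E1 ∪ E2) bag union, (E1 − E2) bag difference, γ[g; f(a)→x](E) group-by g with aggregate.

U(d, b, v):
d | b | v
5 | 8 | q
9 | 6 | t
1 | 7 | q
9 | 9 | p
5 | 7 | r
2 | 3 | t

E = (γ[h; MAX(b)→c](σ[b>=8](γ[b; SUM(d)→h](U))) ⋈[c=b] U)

Stepwise |·|:
  U → 6
  γ[b; SUM(d)→h](U) → 5
  σ[b>=8](γ[b; SUM(d)→h](U)) → 2
  γ[h; MAX(b)→c](σ[b>=8](γ[b; SUM(d)→h](U))) → 2
  U → 6
  (γ[h; MAX(b)→c](σ[b>=8](γ[b; SUM(d)→h](U))) ⋈[c=b] U) → 2

|E| = 2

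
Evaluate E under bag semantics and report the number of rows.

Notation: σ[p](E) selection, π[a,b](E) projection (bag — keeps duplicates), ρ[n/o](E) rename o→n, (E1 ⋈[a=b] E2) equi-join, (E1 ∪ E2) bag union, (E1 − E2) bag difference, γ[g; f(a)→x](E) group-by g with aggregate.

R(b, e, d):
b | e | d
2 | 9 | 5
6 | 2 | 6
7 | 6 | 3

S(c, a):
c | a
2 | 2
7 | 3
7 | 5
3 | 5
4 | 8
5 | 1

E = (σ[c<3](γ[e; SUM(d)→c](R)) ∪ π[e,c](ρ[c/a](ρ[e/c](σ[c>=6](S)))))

Row counts bottom-up:
  R → 3
  γ[e; SUM(d)→c](R) → 3
  σ[c<3](γ[e; SUM(d)→c](R)) → 0
  S → 6
  σ[c>=6](S) → 2
  ρ[e/c](σ[c>=6](S)) → 2
  ρ[c/a](ρ[e/c](σ[c>=6](S))) → 2
  π[e,c](ρ[c/a](ρ[e/c](σ[c>=6](S)))) → 2
  (σ[c<3](γ[e; SUM(d)→c](R)) ∪ π[e,c](ρ[c/a](ρ[e/c](σ[c>=6](S))))) → 2

|E| = 2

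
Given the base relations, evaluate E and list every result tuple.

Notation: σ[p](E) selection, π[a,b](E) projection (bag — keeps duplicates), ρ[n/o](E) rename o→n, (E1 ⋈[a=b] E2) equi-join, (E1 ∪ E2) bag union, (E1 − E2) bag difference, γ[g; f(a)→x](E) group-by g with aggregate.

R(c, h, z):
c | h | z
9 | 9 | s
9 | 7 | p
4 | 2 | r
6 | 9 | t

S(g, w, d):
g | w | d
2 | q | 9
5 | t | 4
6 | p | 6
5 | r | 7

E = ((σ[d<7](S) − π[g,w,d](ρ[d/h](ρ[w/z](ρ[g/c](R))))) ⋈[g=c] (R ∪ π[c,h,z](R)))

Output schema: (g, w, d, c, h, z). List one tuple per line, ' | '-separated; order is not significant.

Per-node cardinality:
  S → 4
  σ[d<7](S) → 2
  R → 4
  ρ[g/c](R) → 4
  ρ[w/z](ρ[g/c](R)) → 4
  ρ[d/h](ρ[w/z](ρ[g/c](R))) → 4
  π[g,w,d](ρ[d/h](ρ[w/z](ρ[g/c](R)))) → 4
  (σ[d<7](S) − π[g,w,d](ρ[d/h](ρ[w/z](ρ[g/c](R))))) → 2
  R → 4
  R → 4
  π[c,h,z](R) → 4
  (R ∪ π[c,h,z](R)) → 8
  ((σ[d<7](S) − π[g,w,d](ρ[d/h](ρ[w/z](ρ[g/c](R))))) ⋈[g=c] (R ∪ π[c,h,z](R))) → 2

== RESULT ==
g | w | d | c | h | z
6 | p | 6 | 6 | 9 | t
6 | p | 6 | 6 | 9 | t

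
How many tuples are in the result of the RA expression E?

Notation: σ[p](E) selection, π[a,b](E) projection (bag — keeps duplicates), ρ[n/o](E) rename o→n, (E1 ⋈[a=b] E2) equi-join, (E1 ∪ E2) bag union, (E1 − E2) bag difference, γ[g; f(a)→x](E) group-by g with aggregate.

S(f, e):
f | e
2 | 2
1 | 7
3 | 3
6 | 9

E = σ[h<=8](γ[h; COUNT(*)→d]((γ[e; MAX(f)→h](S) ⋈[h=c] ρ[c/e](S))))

Subexpression sizes:
  S → 4
  γ[e; MAX(f)→h](S) → 4
  S → 4
  ρ[c/e](S) → 4
  (γ[e; MAX(f)→h](S) ⋈[h=c] ρ[c/e](S)) → 2
  γ[h; COUNT(*)→d]((γ[e; MAX(f)→h](S) ⋈[h=c] ρ[c/e](S))) → 2
  σ[h<=8](γ[h; COUNT(*)→d]((γ[e; MAX(f)→h](S) ⋈[h=c] ρ[c/e](S)))) → 2

|E| = 2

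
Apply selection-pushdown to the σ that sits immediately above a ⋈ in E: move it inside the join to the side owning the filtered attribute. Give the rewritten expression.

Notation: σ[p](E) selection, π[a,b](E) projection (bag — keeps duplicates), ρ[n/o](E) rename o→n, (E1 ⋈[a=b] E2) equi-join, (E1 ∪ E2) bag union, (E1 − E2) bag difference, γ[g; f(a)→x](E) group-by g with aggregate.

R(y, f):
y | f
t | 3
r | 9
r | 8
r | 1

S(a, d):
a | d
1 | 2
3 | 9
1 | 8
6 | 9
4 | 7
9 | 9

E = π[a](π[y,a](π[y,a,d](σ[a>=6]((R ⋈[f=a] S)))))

σ filters on a, owned by the right side.
E' = π[a](π[y,a](π[y,a,d]((R ⋈[f=a] σ[a>=6](S)))))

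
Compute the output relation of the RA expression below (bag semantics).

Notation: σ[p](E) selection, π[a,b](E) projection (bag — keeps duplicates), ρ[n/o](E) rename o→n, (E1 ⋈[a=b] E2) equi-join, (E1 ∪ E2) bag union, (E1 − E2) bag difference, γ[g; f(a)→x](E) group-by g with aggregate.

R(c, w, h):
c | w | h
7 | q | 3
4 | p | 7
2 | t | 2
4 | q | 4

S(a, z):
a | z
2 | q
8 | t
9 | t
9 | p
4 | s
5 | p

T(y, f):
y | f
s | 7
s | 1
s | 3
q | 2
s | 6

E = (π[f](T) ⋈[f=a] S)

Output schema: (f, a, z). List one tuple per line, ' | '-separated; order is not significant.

Row counts bottom-up:
  T → 5
  π[f](T) → 5
  S → 6
  (π[f](T) ⋈[f=a] S) → 1

== RESULT ==
f | a | z
2 | 2 | q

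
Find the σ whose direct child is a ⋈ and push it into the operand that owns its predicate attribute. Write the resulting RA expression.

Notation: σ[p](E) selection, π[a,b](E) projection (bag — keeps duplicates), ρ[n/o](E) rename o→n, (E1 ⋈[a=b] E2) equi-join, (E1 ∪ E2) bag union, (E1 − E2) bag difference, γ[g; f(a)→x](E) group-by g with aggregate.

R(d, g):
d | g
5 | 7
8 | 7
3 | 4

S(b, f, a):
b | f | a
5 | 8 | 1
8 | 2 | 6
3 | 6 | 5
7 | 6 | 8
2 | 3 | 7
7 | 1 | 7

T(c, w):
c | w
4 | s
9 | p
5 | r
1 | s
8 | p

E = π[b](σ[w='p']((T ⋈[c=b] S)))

σ filters on w, owned by the left side.
E' = π[b]((σ[w='p'](T) ⋈[c=b] S))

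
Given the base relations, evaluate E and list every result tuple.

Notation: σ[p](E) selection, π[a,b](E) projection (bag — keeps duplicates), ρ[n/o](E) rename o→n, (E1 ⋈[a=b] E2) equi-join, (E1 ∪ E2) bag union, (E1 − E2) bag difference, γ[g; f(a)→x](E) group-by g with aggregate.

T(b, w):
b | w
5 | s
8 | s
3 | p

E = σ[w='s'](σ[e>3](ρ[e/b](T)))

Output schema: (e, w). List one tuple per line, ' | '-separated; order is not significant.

Per-node cardinality:
  T → 3
  ρ[e/b](T) → 3
  σ[e>3](ρ[e/b](T)) → 2
  σ[w='s'](σ[e>3](ρ[e/b](T))) → 2

== RESULT ==
e | w
5 | s
8 | s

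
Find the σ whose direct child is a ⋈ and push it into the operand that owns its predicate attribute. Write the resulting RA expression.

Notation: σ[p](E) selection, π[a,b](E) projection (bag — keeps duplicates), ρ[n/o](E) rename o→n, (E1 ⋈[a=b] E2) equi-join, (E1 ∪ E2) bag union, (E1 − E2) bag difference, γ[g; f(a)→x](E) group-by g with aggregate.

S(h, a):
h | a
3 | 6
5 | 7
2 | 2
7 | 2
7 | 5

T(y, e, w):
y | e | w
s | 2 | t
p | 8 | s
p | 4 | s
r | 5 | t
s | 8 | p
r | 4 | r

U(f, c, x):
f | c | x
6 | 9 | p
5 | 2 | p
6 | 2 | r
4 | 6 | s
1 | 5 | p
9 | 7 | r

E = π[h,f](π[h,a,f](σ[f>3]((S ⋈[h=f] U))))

σ filters on f, owned by the right side.
E' = π[h,f](π[h,a,f]((S ⋈[h=f] σ[f>3](U))))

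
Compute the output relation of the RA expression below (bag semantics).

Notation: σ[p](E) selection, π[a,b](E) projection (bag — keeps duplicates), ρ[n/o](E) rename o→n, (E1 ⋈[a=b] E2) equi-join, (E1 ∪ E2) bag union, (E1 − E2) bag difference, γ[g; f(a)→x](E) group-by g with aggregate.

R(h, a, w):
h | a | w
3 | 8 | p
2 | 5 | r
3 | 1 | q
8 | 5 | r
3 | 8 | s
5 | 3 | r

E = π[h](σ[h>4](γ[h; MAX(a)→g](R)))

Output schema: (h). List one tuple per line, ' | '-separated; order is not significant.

Row counts bottom-up:
  R → 6
  γ[h; MAX(a)→g](R) → 4
  σ[h>4](γ[h; MAX(a)→g](R)) → 2
  π[h](σ[h>4](γ[h; MAX(a)→g](R))) → 2

== RESULT ==
h
5
8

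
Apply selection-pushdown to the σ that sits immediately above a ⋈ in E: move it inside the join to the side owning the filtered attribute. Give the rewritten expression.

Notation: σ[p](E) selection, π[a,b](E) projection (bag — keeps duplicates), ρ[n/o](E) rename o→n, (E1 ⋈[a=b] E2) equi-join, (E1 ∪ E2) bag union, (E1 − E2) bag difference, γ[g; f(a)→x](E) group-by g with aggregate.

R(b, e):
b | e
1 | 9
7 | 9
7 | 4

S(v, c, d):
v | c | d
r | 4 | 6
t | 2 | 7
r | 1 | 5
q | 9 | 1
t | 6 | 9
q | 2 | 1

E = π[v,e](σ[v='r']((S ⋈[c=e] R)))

σ filters on v, owned by the left side.
E' = π[v,e]((σ[v='r'](S) ⋈[c=e] R))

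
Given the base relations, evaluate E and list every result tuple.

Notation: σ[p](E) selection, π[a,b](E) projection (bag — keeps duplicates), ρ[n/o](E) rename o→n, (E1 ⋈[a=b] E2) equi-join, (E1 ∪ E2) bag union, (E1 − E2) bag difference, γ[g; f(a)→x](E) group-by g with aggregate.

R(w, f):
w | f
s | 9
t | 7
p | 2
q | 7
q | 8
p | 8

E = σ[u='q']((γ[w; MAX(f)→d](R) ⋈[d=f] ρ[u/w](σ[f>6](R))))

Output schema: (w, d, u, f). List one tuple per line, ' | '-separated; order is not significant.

Row counts bottom-up:
  R → 6
  γ[w; MAX(f)→d](R) → 4
  R → 6
  σ[f>6](R) → 5
  ρ[u/w](σ[f>6](R)) → 5
  (γ[w; MAX(f)→d](R) ⋈[d=f] ρ[u/w](σ[f>6](R))) → 7
  σ[u='q']((γ[w; MAX(f)→d](R) ⋈[d=f] ρ[u/w](σ[f>6](R)))) → 3

== RESULT ==
w | d | u | f
p | 8 | q | 8
q | 8 | q | 8
t | 7 | q | 7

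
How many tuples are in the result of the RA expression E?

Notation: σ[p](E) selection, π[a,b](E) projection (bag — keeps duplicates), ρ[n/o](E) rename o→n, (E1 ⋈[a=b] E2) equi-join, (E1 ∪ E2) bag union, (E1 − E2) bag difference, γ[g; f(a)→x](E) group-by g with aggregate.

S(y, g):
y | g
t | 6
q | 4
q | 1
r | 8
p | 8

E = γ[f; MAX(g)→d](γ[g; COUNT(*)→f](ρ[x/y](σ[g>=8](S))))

Row counts bottom-up:
  S → 5
  σ[g>=8](S) → 2
  ρ[x/y](σ[g>=8](S)) → 2
  γ[g; COUNT(*)→f](ρ[x/y](σ[g>=8](S))) → 1
  γ[f; MAX(g)→d](γ[g; COUNT(*)→f](ρ[x/y](σ[g>=8](S)))) → 1

|E| = 1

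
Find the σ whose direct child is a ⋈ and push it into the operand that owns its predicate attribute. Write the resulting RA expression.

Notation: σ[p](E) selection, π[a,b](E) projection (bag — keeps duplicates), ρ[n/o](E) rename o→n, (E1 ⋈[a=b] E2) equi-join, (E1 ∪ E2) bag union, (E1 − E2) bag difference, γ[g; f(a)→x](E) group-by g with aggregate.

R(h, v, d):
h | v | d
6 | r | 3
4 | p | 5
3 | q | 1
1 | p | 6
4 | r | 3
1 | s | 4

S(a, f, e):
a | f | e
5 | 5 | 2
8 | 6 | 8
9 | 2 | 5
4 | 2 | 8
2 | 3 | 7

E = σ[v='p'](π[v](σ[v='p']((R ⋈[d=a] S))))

σ filters on v, owned by the left side.
E' = σ[v='p'](π[v]((σ[v='p'](R) ⋈[d=a] S)))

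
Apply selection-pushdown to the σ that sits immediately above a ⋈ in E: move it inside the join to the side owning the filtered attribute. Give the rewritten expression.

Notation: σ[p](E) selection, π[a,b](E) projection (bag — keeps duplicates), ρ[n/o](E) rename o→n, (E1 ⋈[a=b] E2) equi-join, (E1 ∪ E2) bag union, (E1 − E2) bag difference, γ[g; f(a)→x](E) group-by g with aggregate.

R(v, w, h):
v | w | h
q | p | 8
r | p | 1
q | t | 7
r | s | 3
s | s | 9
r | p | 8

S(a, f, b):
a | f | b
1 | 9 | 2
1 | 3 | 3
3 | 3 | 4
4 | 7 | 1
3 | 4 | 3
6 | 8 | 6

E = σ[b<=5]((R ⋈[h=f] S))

σ filters on b, owned by the right side.
E' = (R ⋈[h=f] σ[b<=5](S))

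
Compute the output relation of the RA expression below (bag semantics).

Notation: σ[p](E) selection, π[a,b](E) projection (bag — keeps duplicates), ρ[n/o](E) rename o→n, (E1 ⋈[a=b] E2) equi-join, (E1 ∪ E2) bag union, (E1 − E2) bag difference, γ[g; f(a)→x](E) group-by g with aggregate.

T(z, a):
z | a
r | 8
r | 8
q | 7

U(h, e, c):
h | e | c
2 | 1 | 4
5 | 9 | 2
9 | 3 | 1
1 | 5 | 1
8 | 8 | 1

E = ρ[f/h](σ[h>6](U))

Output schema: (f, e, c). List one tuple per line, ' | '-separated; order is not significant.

Stepwise |·|:
  U → 5
  σ[h>6](U) → 2
  ρ[f/h](σ[h>6](U)) → 2

== RESULT ==
f | e | c
8 | 8 | 1
9 | 3 | 1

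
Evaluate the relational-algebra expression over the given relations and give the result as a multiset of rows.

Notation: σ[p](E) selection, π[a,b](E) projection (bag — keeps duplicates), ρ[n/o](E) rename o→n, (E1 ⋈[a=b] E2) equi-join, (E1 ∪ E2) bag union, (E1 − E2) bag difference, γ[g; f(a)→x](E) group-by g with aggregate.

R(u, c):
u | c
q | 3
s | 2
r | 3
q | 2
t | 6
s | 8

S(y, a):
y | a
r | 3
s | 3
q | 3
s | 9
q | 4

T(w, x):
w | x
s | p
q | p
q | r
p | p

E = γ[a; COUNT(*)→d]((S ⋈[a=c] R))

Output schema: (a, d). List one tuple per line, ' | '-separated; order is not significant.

Per-node cardinality:
  S → 5
  R → 6
  (S ⋈[a=c] R) → 6
  γ[a; COUNT(*)→d]((S ⋈[a=c] R)) → 1

== RESULT ==
a | d
3 | 6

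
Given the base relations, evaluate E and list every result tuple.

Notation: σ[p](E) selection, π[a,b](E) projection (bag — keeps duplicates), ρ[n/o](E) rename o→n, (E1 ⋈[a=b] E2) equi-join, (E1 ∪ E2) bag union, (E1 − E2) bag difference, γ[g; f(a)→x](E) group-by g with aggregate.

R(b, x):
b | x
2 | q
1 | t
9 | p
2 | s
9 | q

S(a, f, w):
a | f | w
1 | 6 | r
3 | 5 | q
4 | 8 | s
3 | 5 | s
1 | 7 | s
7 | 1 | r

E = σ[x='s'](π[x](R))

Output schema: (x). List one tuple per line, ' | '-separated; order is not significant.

Subexpression sizes:
  R → 5
  π[x](R) → 5
  σ[x='s'](π[x](R)) → 1

== RESULT ==
x
s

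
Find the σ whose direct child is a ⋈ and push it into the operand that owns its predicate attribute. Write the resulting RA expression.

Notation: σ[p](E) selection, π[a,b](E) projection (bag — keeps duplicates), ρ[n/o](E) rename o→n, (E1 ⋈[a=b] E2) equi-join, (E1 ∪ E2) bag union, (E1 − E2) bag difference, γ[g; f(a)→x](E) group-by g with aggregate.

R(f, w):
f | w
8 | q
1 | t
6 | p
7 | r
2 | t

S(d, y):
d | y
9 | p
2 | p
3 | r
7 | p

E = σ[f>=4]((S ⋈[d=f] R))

σ filters on f, owned by the right side.
E' = (S ⋈[d=f] σ[f>=4](R))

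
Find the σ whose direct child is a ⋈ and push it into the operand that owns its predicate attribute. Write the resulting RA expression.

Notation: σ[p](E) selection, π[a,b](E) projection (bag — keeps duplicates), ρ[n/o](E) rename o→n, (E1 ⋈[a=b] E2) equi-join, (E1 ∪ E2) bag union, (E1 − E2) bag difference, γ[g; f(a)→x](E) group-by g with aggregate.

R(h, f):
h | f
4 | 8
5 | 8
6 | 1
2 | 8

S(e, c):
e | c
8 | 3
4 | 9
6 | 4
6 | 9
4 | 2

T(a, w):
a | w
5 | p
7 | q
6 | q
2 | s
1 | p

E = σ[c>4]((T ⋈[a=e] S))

σ filters on c, owned by the right side.
E' = (T ⋈[a=e] σ[c>4](S))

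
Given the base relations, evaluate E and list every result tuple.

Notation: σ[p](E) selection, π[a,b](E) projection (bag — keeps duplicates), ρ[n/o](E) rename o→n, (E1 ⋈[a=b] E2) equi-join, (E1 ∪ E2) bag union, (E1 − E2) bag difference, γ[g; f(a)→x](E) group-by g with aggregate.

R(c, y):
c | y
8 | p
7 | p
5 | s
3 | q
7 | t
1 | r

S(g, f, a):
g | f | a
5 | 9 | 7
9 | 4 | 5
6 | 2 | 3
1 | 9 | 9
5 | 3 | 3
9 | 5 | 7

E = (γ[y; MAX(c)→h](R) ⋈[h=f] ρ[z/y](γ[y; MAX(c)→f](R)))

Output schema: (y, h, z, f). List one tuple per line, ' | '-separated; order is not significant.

Row counts bottom-up:
  R → 6
  γ[y; MAX(c)→h](R) → 5
  R → 6
  γ[y; MAX(c)→f](R) → 5
  ρ[z/y](γ[y; MAX(c)→f](R)) → 5
  (γ[y; MAX(c)→h](R) ⋈[h=f] ρ[z/y](γ[y; MAX(c)→f](R))) → 5

== RESULT ==
y | h | z | f
p | 8 | p | 8
q | 3 | q | 3
r | 1 | r | 1
s | 5 | s | 5
t | 7 | t | 7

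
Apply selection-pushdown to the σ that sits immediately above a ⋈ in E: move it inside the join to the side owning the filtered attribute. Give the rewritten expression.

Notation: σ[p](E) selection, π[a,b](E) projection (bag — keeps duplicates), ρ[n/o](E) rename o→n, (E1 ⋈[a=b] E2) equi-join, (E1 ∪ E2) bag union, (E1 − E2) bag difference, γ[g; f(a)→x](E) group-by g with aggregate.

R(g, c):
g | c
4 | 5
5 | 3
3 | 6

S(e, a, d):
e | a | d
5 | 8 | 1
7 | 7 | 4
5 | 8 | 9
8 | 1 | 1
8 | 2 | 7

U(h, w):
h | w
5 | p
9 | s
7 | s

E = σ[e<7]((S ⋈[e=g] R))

σ filters on e, owned by the left side.
E' = (σ[e<7](S) ⋈[e=g] R)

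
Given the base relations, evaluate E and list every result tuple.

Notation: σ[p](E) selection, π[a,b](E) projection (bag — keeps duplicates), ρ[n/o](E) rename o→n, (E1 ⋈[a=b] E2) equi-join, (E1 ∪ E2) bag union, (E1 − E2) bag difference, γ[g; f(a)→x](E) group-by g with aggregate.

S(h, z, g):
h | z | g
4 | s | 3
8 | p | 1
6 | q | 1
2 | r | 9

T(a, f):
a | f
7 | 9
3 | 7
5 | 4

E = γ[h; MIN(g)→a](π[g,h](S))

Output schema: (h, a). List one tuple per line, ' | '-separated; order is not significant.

Stepwise |·|:
  S → 4
  π[g,h](S) → 4
  γ[h; MIN(g)→a](π[g,h](S)) → 4

== RESULT ==
h | a
2 | 9
4 | 3
6 | 1
8 | 1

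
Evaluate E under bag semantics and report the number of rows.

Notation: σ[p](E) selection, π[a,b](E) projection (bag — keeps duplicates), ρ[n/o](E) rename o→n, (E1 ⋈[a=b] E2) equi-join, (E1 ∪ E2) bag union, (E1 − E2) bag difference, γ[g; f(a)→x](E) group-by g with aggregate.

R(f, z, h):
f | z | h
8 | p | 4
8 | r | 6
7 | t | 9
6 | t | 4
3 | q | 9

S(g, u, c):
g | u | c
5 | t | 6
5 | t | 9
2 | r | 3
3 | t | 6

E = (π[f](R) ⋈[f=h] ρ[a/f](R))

Stepwise |·|:
  R → 5
  π[f](R) → 5
  R → 5
  ρ[a/f](R) → 5
  (π[f](R) ⋈[f=h] ρ[a/f](R)) → 1

|E| = 1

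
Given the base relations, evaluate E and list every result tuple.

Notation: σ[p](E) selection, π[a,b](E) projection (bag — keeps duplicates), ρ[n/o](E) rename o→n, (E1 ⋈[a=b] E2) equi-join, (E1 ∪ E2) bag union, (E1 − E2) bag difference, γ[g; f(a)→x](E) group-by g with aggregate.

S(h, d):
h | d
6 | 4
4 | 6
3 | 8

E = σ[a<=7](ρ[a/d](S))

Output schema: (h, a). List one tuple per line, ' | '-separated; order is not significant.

Subexpression sizes:
  S → 3
  ρ[a/d](S) → 3
  σ[a<=7](ρ[a/d](S)) → 2

== RESULT ==
h | a
4 | 6
6 | 4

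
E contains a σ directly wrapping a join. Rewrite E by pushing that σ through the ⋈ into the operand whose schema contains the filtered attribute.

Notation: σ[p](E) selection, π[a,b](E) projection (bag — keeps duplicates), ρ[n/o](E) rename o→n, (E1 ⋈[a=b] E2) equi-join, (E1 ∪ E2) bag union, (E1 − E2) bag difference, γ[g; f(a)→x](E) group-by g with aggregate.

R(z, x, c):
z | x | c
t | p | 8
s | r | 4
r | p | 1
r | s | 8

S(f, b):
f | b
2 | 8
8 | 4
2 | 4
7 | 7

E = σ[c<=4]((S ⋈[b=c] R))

σ filters on c, owned by the right side.
E' = (S ⋈[b=c] σ[c<=4](R))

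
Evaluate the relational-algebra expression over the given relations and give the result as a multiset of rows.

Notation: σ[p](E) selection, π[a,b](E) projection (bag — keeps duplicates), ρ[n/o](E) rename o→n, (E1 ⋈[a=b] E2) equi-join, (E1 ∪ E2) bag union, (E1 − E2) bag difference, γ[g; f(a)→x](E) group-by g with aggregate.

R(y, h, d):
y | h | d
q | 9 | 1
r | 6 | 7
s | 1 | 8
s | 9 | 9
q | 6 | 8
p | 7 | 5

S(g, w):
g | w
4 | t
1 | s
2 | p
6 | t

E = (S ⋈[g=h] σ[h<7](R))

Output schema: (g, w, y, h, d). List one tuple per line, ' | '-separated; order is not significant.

Stepwise |·|:
  S → 4
  R → 6
  σ[h<7](R) → 3
  (S ⋈[g=h] σ[h<7](R)) → 3

== RESULT ==
g | w | y | h | d
1 | s | s | 1 | 8
6 | t | q | 6 | 8
6 | t | r | 6 | 7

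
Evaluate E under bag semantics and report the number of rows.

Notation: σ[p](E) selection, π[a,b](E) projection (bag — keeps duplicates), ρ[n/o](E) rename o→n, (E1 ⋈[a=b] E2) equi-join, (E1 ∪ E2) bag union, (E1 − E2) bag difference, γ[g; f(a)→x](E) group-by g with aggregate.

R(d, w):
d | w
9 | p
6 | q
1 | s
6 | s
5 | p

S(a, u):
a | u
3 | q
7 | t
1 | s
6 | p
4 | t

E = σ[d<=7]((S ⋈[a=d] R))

Per-node cardinality:
  S → 5
  R → 5
  (S ⋈[a=d] R) → 3
  σ[d<=7]((S ⋈[a=d] R)) → 3

|E| = 3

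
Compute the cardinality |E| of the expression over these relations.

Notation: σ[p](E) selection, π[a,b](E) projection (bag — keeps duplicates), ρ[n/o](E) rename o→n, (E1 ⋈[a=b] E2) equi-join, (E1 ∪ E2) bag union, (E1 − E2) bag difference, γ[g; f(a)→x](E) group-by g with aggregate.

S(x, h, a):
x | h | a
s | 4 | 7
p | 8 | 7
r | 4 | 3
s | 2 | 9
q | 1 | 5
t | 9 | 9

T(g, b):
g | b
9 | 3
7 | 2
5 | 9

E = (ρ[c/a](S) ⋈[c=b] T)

Row counts bottom-up:
  S → 6
  ρ[c/a](S) → 6
  T → 3
  (ρ[c/a](S) ⋈[c=b] T) → 3

|E| = 3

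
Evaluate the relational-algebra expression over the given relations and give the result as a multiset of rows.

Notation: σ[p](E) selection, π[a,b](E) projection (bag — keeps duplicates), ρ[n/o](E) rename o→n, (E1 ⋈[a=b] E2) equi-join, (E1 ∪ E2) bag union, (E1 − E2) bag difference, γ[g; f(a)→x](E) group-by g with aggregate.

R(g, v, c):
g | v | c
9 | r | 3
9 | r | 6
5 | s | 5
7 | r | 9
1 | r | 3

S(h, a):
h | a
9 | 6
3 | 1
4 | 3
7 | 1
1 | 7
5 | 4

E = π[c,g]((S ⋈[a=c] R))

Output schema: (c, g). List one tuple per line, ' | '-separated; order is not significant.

Subexpression sizes:
  S → 6
  R → 5
  (S ⋈[a=c] R) → 3
  π[c,g]((S ⋈[a=c] R)) → 3

== RESULT ==
c | g
3 | 1
3 | 9
6 | 9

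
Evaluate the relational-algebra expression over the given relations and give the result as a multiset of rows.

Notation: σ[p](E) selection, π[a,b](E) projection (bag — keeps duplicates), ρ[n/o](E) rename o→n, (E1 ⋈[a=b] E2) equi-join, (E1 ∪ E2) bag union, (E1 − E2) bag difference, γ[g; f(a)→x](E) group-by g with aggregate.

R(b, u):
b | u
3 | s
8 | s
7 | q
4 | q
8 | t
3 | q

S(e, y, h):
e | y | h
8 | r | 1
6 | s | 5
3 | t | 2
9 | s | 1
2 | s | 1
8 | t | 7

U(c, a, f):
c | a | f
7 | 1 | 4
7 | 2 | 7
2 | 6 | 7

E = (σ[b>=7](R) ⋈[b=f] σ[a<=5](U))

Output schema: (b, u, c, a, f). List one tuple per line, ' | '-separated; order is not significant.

Subexpression sizes:
  R → 6
  σ[b>=7](R) → 3
  U → 3
  σ[a<=5](U) → 2
  (σ[b>=7](R) ⋈[b=f] σ[a<=5](U)) → 1

== RESULT ==
b | u | c | a | f
7 | q | 7 | 2 | 7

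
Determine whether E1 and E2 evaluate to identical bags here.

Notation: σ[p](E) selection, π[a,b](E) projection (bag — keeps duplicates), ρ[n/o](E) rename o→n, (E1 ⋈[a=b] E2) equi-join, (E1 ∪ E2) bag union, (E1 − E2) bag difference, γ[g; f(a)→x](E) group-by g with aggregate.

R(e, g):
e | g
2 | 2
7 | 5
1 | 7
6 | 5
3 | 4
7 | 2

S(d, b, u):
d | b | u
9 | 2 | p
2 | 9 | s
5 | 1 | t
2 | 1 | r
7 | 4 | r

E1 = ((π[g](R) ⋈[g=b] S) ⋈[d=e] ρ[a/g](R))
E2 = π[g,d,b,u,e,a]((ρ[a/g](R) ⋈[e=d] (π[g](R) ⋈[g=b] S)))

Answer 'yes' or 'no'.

E1 stepwise |·|:
  R → 6
  π[g](R) → 6
  S → 5
  (π[g](R) ⋈[g=b] S) → 3
  R → 6
  ρ[a/g](R) → 6
  ((π[g](R) ⋈[g=b] S) ⋈[d=e] ρ[a/g](R)) → 2
E2 stepwise |·|:
  R → 6
  ρ[a/g](R) → 6
  R → 6
  π[g](R) → 6
  S → 5
  (π[g](R) ⋈[g=b] S) → 3
  (ρ[a/g](R) ⋈[e=d] (π[g](R) ⋈[g=b] S)) → 2
  π[g,d,b,u,e,a]((ρ[a/g](R) ⋈[e=d] (π[g](R) ⋈[g=b] S))) → 2

E1 and E2 produce the same multiset:
g | d | b | u | e | a
4 | 7 | 4 | r | 7 | 2
4 | 7 | 4 | r | 7 | 5

yes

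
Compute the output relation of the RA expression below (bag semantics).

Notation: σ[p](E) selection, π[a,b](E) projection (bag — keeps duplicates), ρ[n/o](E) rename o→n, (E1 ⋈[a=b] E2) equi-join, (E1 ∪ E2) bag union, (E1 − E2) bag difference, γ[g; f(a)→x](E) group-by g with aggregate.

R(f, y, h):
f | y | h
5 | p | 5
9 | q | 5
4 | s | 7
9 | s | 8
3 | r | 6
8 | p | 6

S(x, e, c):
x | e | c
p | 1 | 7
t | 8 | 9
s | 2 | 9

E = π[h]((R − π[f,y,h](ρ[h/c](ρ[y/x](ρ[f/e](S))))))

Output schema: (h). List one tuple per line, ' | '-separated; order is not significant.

Stepwise |·|:
  R → 6
  S → 3
  ρ[f/e](S) → 3
  ρ[y/x](ρ[f/e](S)) → 3
  ρ[h/c](ρ[y/x](ρ[f/e](S))) → 3
  π[f,y,h](ρ[h/c](ρ[y/x](ρ[f/e](S)))) → 3
  (R − π[f,y,h](ρ[h/c](ρ[y/x](ρ[f/e](S))))) → 6
  π[h]((R − π[f,y,h](ρ[h/c](ρ[y/x](ρ[f/e](S)))))) → 6

== RESULT ==
h
5
5
6
6
7
8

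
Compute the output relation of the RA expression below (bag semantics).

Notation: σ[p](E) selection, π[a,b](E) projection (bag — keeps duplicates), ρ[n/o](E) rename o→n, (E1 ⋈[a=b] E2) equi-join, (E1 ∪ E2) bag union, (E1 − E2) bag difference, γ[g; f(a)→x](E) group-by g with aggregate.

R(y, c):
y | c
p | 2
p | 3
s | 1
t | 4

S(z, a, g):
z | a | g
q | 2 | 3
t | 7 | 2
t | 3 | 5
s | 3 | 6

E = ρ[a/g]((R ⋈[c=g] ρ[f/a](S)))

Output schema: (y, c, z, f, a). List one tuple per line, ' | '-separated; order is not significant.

Stepwise |·|:
  R → 4
  S → 4
  ρ[f/a](S) → 4
  (R ⋈[c=g] ρ[f/a](S)) → 2
  ρ[a/g]((R ⋈[c=g] ρ[f/a](S))) → 2

== RESULT ==
y | c | z | f | a
p | 2 | t | 7 | 2
p | 3 | q | 2 | 3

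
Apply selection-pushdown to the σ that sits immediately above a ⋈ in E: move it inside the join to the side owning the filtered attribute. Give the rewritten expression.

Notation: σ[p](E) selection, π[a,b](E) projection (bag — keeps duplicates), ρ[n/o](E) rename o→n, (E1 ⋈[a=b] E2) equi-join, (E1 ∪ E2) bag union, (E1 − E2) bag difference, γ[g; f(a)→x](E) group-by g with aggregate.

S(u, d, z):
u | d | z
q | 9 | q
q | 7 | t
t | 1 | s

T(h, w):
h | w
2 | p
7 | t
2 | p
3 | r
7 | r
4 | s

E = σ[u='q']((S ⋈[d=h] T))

σ filters on u, owned by the left side.
E' = (σ[u='q'](S) ⋈[d=h] T)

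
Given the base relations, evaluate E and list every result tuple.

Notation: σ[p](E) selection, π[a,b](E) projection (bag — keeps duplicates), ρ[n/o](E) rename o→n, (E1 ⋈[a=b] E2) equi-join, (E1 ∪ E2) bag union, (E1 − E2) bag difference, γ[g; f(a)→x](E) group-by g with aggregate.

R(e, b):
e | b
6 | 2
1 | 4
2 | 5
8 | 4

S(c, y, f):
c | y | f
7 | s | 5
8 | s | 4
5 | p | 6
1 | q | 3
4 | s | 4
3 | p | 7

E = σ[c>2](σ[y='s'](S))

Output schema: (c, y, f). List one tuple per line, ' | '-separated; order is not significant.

Subexpression sizes:
  S → 6
  σ[y='s'](S) → 3
  σ[c>2](σ[y='s'](S)) → 3

== RESULT ==
c | y | f
4 | s | 4
7 | s | 5
8 | s | 4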